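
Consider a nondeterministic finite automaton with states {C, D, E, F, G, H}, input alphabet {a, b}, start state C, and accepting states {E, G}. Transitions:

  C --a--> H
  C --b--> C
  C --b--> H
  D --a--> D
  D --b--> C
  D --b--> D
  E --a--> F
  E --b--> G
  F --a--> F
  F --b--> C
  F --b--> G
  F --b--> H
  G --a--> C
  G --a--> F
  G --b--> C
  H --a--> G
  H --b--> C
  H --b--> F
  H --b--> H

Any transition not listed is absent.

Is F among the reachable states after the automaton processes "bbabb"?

Yes

Start in {C}.
Read 'b': {C} → {C, H}.
Read 'b': {C, H} → {C, F, H}.
Read 'a': {C, F, H} → {F, G, H}.
Read 'b': {F, G, H} → {C, F, G, H}.
Read 'b': {C, F, G, H} → {C, F, G, H}.
State F is in {C, F, G, H}.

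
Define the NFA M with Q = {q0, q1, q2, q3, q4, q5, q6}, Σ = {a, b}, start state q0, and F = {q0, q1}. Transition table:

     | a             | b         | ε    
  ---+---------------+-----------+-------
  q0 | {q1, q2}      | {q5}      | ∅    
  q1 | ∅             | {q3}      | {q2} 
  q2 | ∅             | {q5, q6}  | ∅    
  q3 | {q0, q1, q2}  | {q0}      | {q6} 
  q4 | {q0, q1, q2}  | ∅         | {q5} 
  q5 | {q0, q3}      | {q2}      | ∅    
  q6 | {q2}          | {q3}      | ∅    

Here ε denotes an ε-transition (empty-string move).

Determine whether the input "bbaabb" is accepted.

No

Start in {q0}.
Read 'b': {q0} → {q5}.
Read 'b': {q5} → {q2}.
Read 'a': {q2} → ∅.
The set is empty and remains empty for the remaining 3 symbols.
The final set ∅ contains no accepting state.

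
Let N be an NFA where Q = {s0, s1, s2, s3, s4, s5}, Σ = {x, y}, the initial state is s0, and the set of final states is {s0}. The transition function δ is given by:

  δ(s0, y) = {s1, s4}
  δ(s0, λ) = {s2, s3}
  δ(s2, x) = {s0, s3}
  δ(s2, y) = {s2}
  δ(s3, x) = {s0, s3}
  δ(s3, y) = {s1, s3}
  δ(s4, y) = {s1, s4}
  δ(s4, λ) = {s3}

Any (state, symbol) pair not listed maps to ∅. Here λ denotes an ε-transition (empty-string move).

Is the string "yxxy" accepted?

No

Start: ε-closure({s0}) = {s0, s2, s3}.
Read 'y': {s0, s2, s3} → {s1, s2, s3, s4}.
Read 'x': {s1, s2, s3, s4} → {s0, s2, s3}.
Read 'x': {s0, s2, s3} → {s0, s2, s3}.
Read 'y': {s0, s2, s3} → {s1, s2, s3, s4}.
The final set {s1, s2, s3, s4} contains no accepting state.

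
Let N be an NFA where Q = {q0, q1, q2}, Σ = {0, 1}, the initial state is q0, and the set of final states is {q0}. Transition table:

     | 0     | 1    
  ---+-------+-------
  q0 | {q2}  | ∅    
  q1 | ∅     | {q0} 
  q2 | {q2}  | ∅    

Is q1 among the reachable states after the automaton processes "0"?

No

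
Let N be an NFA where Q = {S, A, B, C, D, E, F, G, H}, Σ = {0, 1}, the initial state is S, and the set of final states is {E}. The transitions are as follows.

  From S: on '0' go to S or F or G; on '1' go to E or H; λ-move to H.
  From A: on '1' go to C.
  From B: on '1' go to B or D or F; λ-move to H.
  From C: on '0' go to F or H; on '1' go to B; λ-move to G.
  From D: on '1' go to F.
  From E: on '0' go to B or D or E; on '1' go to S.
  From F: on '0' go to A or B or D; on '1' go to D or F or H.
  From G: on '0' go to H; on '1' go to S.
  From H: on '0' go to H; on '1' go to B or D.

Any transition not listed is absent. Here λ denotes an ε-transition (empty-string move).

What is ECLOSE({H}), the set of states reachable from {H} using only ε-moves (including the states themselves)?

Begin with {H}.
No ε-moves leave this set, so the closure equals the set itself.

{H}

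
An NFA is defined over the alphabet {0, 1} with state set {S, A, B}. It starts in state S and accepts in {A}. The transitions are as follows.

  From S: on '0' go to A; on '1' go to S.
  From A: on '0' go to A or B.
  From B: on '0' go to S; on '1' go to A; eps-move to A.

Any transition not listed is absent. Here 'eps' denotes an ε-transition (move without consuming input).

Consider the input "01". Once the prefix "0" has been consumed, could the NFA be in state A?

Start in {S}.
Read '0': {S} → {A}.
State A is in {A}.

Yes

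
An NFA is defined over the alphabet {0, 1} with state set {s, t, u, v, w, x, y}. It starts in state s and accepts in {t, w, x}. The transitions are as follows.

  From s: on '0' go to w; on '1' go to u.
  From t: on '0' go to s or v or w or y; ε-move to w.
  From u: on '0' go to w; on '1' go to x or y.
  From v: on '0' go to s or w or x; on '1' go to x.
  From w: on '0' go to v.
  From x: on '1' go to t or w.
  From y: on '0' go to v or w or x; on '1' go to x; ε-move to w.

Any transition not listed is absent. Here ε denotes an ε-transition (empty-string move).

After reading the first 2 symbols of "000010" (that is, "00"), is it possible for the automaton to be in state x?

Start in {s}.
Read '0': s→{w}; now {w}.
Read '0': w→{v}; now {v}.
State x is not in {v}.

No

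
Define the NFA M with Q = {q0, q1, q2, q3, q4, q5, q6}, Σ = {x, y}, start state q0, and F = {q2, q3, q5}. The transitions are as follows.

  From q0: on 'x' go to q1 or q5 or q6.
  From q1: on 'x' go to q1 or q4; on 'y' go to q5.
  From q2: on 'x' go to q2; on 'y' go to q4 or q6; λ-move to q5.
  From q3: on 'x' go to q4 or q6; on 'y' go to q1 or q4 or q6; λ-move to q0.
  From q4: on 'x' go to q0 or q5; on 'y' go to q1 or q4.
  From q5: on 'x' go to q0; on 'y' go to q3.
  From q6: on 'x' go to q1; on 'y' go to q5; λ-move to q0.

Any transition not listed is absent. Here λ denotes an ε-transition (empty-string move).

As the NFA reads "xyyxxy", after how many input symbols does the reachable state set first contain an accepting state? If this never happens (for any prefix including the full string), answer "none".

1

Start in {q0}.
Read 'x': {q0} → {q0, q1, q5, q6}.
None of the earlier sets intersect F, but {q0, q1, q5, q6} does.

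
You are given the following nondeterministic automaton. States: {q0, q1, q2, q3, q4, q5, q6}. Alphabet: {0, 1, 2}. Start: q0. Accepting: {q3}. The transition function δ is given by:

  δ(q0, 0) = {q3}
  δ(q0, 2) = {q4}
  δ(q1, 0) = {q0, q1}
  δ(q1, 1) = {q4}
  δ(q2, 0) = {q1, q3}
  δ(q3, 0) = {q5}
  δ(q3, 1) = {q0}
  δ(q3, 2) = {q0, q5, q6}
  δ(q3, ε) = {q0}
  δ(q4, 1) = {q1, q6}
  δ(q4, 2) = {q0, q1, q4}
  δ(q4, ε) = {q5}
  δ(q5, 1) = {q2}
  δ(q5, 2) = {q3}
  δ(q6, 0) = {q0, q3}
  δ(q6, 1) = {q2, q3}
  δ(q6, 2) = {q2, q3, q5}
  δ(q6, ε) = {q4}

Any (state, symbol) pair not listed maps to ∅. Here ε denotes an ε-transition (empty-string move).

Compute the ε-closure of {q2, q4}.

{q2, q4, q5}

Begin with {q2, q4}.
ε-move q4 → q5; add q5.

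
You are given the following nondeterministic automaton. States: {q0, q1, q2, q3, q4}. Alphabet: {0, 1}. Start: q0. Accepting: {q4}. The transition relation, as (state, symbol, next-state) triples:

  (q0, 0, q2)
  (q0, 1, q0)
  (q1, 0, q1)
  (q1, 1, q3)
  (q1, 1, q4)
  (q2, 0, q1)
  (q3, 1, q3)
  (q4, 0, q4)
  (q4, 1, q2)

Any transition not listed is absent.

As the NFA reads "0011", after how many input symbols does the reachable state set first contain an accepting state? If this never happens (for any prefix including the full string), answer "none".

Start in {q0}.
Read '0': q0→{q2}; now {q2}.
Read '0': q2→{q1}; now {q1}.
Read '1': q1→{q3, q4}; now {q3, q4}.
None of the earlier sets intersect F, but {q3, q4} does.

3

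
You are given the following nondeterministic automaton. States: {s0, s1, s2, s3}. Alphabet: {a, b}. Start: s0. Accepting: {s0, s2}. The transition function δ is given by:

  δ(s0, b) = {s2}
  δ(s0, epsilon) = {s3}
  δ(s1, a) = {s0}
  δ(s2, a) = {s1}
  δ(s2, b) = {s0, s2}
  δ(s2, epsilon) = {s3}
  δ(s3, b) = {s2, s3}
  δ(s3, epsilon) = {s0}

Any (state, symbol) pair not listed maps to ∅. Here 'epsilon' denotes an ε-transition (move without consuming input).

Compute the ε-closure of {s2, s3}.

{s0, s2, s3}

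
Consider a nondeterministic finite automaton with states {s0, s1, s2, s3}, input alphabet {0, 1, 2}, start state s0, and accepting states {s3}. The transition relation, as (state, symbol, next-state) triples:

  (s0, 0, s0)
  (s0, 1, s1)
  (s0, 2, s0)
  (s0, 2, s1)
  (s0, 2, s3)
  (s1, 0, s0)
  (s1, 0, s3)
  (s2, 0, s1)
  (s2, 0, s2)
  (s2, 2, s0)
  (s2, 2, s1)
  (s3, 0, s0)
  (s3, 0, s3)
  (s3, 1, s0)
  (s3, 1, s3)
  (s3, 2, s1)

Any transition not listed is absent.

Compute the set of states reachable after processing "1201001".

Start in {s0}.
Read '1': {s0} → {s1}.
Read '2': {s1} → ∅.
The set is empty and remains empty for the remaining 5 symbols.

∅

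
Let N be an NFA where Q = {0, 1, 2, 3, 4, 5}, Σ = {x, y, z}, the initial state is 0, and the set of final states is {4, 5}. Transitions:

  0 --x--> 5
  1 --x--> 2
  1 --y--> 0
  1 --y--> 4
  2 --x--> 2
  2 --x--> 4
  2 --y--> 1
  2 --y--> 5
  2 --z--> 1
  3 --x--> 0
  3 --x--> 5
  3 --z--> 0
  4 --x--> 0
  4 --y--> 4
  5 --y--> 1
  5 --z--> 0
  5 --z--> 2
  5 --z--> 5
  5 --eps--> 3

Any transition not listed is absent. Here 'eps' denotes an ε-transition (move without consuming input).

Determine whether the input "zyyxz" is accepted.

Start in {0}.
Read 'z': {0} → ∅.
The set is empty and remains empty for the remaining 4 symbols.
The final set ∅ contains no accepting state.

No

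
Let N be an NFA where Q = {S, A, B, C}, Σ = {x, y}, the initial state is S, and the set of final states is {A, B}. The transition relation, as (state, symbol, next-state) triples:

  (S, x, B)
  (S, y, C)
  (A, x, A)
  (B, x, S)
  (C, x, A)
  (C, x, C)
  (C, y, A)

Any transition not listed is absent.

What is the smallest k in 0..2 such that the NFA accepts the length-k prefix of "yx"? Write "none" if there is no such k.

Start in {S}.
Read 'y': S→{C}; now {C}.
Read 'x': C→{A, C}; now {A, C}.
None of the earlier sets intersect F, but {A, C} does.

2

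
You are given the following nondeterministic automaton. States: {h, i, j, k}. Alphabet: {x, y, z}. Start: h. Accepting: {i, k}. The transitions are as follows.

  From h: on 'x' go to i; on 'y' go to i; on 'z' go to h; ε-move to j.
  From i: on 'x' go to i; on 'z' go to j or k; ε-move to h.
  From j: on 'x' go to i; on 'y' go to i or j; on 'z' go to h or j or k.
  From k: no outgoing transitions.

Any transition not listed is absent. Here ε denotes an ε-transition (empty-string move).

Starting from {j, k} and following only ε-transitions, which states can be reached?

{j, k}

Begin with {j, k}.
No ε-moves leave this set, so the closure equals the set itself.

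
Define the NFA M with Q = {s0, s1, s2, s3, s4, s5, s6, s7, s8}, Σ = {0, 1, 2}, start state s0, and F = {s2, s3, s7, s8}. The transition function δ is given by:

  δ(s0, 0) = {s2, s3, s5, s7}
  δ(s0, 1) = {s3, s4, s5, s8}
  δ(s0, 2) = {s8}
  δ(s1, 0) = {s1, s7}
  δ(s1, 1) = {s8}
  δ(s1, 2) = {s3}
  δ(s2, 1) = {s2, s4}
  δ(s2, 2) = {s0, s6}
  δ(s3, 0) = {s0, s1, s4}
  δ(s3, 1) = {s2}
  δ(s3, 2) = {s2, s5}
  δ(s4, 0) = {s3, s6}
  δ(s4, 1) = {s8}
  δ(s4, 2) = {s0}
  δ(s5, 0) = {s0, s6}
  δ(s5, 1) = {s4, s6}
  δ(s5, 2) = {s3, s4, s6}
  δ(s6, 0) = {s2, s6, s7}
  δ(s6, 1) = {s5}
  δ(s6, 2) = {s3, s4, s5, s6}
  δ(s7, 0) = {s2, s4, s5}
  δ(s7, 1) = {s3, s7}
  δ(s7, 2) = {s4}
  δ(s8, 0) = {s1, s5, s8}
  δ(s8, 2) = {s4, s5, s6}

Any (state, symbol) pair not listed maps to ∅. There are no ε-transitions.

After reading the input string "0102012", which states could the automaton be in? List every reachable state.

Start in {s0}.
Read '0': {s0} → {s2, s3, s5, s7}.
Read '1': {s2, s3, s5, s7} → {s2, s3, s4, s6, s7}.
Read '0': {s2, s3, s4, s6, s7} → {s0, s1, s2, s3, s4, s5, s6, s7}.
Read '2': {s0, s1, s2, s3, s4, s5, s6, s7} → {s0, s2, s3, s4, s5, s6, s8}.
Read '0': {s0, s2, s3, s4, s5, s6, s8} → {s0, s1, s2, s3, s4, s5, s6, s7, s8}.
Read '1': {s0, s1, s2, s3, s4, s5, s6, s7, s8} → {s2, s3, s4, s5, s6, s7, s8}.
Read '2': {s2, s3, s4, s5, s6, s7, s8} → {s0, s2, s3, s4, s5, s6}.

{s0, s2, s3, s4, s5, s6}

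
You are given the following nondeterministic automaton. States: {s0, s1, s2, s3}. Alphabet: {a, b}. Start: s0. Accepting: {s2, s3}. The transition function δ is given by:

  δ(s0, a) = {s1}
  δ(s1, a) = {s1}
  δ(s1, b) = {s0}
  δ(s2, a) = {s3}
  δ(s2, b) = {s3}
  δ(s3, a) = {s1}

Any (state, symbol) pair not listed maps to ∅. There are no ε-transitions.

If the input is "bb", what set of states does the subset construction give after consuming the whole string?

∅

Start in {s0}.
Read 'b': {s0} → ∅.
The set is empty and remains empty for the remaining 1 symbol.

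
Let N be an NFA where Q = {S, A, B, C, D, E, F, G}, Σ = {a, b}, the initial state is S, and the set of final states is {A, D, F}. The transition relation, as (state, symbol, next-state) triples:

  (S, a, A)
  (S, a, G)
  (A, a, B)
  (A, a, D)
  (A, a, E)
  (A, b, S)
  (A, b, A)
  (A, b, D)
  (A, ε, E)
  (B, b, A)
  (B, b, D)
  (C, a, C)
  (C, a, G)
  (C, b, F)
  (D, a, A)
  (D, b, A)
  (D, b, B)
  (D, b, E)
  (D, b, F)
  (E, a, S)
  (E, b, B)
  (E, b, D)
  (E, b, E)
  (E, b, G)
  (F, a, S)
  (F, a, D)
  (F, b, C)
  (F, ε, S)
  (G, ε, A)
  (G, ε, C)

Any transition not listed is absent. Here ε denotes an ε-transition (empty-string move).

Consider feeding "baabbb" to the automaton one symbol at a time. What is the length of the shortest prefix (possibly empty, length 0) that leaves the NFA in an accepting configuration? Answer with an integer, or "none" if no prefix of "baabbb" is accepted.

none

Start in {S}.
Read 'b': {S} → ∅.
The set is empty and remains empty for the remaining 5 symbols.
No reachable set along the way intersects F.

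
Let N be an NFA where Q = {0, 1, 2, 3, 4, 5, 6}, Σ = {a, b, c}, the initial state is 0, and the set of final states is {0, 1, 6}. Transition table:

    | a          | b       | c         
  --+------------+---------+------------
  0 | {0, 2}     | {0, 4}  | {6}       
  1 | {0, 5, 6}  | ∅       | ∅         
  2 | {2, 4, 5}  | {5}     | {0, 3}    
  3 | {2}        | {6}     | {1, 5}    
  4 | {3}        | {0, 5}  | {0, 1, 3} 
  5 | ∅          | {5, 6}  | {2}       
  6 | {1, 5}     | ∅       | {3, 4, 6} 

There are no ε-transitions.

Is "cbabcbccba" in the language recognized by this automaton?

Start in {0}.
Read 'c': 0→{6}; now {6}.
Read 'b': 6→∅; now ∅.
The set is empty and remains empty for the remaining 8 symbols.
The final set ∅ contains no accepting state.

No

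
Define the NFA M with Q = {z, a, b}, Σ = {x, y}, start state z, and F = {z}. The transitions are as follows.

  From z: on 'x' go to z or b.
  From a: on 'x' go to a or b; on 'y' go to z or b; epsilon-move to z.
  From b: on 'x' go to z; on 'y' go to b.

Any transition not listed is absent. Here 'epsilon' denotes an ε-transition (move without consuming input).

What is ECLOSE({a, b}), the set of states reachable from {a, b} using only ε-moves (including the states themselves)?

{z, a, b}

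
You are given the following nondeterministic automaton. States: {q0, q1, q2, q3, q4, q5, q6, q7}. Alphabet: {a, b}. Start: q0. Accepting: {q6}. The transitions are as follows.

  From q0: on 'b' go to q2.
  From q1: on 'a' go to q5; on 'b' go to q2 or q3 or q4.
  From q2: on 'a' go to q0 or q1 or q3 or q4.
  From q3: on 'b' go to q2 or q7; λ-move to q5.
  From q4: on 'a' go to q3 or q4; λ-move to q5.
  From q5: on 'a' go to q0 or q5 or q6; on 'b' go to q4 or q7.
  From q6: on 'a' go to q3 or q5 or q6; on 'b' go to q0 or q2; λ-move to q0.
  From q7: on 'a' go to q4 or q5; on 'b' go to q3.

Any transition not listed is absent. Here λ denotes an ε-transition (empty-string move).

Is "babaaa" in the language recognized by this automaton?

Yes

Start in {q0}.
Read 'b': q0→{q2}; now {q2}.
Read 'a': q2→{q0, q1, q3, q4}; union {q0, q1, q3, q4}; ε-closure = {q0, q1, q3, q4, q5}.
Read 'b': q0→{q2}, q1→{q2, q3, q4}, q3→{q2, q7}, q4→∅, q5→{q4, q7}; union {q2, q3, q4, q7}; ε-closure = {q2, q3, q4, q5, q7}.
Read 'a': q2→{q0, q1, q3, q4}, q3→∅, q4→{q3, q4}, q5→{q0, q5, q6}, q7→{q4, q5}; now {q0, q1, q3, q4, q5, q6}.
Read 'a': q0→∅, q1→{q5}, q3→∅, q4→{q3, q4}, q5→{q0, q5, q6}, q6→{q3, q5, q6}; now {q0, q3, q4, q5, q6}.
Read 'a': q0→∅, q3→∅, q4→{q3, q4}, q5→{q0, q5, q6}, q6→{q3, q5, q6}; now {q0, q3, q4, q5, q6}.
The final set {q0, q3, q4, q5, q6} contains the accepting state q6.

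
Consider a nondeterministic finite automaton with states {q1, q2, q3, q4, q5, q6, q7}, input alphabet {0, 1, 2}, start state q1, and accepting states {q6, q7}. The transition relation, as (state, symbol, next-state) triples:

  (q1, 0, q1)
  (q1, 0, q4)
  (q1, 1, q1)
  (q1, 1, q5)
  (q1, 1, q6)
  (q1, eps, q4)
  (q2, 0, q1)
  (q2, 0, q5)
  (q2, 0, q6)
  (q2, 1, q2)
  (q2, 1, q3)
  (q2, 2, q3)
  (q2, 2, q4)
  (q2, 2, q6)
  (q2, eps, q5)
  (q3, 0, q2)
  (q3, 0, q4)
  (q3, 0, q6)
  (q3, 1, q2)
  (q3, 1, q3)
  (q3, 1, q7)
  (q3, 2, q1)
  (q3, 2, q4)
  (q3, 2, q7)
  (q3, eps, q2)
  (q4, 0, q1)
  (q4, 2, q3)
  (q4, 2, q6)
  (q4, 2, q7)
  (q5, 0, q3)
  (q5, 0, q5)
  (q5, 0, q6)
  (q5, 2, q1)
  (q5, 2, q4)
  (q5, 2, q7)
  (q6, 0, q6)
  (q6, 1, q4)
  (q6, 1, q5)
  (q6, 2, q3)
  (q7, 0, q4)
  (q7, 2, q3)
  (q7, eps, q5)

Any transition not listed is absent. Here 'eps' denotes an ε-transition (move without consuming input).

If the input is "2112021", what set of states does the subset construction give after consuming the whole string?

Start: ε-closure({q1}) = {q1, q4}.
Read '2': {q1, q4} → {q2, q3, q5, q6, q7}.
Read '1': {q2, q3, q5, q6, q7} → {q2, q3, q4, q5, q7}.
Read '1': {q2, q3, q4, q5, q7} → {q2, q3, q5, q7}.
Read '2': {q2, q3, q5, q7} → {q1, q2, q3, q4, q5, q6, q7}.
Read '0': {q1, q2, q3, q4, q5, q6, q7} → {q1, q2, q3, q4, q5, q6}.
Read '2': {q1, q2, q3, q4, q5, q6} → {q1, q2, q3, q4, q5, q6, q7}.
Read '1': {q1, q2, q3, q4, q5, q6, q7} → {q1, q2, q3, q4, q5, q6, q7}.

{q1, q2, q3, q4, q5, q6, q7}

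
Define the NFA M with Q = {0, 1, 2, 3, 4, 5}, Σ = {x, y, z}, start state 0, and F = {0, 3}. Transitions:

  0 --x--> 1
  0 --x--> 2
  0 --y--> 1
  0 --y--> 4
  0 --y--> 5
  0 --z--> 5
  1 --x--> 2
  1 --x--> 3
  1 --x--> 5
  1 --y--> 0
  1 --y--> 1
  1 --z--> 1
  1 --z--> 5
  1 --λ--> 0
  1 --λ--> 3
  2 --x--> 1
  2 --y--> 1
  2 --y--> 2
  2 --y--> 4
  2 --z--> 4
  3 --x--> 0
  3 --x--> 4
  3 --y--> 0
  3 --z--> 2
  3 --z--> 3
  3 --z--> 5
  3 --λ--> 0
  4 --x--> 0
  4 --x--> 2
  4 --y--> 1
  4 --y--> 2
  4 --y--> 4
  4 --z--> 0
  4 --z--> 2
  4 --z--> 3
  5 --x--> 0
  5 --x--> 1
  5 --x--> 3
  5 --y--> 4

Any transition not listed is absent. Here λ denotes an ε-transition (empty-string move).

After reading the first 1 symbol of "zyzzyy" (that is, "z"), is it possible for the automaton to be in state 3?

No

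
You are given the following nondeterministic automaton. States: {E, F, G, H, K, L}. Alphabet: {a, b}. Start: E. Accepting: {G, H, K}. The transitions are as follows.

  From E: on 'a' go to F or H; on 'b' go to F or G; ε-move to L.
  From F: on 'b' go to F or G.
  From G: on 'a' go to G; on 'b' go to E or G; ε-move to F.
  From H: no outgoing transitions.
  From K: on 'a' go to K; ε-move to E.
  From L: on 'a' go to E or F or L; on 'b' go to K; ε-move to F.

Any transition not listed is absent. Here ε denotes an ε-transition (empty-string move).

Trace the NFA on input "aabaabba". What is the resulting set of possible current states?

{E, F, G, H, K, L}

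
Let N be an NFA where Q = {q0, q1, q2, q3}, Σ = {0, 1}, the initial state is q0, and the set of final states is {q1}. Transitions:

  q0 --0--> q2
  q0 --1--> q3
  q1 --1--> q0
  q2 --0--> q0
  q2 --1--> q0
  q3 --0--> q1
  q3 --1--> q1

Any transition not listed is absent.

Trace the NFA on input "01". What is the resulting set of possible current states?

Start in {q0}.
Read '0': q0→{q2}; now {q2}.
Read '1': q2→{q0}; now {q0}.

{q0}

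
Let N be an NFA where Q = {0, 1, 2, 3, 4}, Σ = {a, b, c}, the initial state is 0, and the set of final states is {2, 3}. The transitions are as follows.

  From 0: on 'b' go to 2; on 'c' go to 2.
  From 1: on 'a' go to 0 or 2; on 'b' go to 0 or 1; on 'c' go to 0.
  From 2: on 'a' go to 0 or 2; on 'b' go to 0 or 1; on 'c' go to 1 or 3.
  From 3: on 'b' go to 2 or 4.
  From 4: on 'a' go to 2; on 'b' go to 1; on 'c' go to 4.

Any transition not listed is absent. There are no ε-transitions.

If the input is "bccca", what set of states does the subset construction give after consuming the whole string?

{0, 2}

Start in {0}.
Read 'b': {0} → {2}.
Read 'c': {2} → {1, 3}.
Read 'c': {1, 3} → {0}.
Read 'c': {0} → {2}.
Read 'a': {2} → {0, 2}.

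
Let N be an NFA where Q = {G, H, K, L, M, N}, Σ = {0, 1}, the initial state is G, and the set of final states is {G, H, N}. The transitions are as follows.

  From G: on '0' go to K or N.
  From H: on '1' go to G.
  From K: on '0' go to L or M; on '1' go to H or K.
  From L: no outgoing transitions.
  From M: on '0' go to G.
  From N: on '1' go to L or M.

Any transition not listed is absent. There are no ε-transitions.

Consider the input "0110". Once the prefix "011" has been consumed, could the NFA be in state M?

No

Start in {G}.
Read '0': {G} → {K, N}.
Read '1': {K, N} → {H, K, L, M}.
Read '1': {H, K, L, M} → {G, H, K}.
State M is not in {G, H, K}.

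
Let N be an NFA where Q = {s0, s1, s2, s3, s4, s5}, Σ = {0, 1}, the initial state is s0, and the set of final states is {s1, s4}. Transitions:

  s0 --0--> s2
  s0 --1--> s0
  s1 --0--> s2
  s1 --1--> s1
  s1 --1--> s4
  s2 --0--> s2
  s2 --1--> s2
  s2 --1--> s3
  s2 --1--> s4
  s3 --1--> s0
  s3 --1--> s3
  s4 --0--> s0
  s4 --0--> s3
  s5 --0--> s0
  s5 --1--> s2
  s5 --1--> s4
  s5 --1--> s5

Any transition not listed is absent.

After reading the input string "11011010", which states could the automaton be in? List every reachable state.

Start in {s0}.
Read '1': s0→{s0}; now {s0}.
Read '1': s0→{s0}; now {s0}.
Read '0': s0→{s2}; now {s2}.
Read '1': s2→{s2, s3, s4}; now {s2, s3, s4}.
Read '1': s2→{s2, s3, s4}, s3→{s0, s3}, s4→∅; now {s0, s2, s3, s4}.
Read '0': s0→{s2}, s2→{s2}, s3→∅, s4→{s0, s3}; now {s0, s2, s3}.
Read '1': s0→{s0}, s2→{s2, s3, s4}, s3→{s0, s3}; now {s0, s2, s3, s4}.
Read '0': s0→{s2}, s2→{s2}, s3→∅, s4→{s0, s3}; now {s0, s2, s3}.

{s0, s2, s3}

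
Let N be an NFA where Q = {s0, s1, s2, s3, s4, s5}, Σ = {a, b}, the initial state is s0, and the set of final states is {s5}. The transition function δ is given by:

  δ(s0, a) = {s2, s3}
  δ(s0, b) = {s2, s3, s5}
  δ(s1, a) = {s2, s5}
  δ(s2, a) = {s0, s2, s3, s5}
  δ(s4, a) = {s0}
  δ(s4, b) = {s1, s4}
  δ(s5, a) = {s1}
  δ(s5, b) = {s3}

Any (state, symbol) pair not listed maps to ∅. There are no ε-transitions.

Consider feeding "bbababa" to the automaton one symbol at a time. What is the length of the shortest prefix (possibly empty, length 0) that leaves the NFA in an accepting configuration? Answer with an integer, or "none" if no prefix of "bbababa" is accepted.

Start in {s0}.
Read 'b': s0→{s2, s3, s5}; now {s2, s3, s5}.
None of the earlier sets intersect F, but {s2, s3, s5} does.

1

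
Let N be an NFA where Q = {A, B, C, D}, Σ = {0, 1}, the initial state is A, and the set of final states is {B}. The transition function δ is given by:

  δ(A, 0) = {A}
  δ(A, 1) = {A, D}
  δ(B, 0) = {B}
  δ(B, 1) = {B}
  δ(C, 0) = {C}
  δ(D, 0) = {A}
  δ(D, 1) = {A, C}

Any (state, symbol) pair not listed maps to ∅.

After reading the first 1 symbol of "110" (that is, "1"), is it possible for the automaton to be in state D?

Start in {A}.
Read '1': {A} → {A, D}.
State D is in {A, D}.

Yes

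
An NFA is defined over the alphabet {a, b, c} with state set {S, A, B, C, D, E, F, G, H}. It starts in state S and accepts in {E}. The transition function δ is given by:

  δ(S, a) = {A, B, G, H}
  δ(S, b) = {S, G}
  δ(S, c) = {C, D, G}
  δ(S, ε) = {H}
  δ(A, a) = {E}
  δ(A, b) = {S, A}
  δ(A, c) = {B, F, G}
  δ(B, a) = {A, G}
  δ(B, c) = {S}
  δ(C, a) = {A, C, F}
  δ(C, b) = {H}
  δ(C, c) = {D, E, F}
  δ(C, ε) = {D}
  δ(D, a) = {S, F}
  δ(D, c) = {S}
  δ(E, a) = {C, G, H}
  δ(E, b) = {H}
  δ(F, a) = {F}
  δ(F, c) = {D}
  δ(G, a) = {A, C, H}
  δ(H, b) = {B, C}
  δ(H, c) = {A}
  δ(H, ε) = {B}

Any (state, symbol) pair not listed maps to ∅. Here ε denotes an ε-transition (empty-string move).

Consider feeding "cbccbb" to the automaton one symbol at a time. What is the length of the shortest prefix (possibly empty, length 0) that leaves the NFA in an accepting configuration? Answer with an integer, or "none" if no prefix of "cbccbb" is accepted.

Start: ε-closure({S}) = {S, B, H}.
Read 'c': S→{C, D, G}, B→{S}, H→{A}; union {S, A, C, D, G}; ε-closure = {S, A, B, C, D, G, H}.
Read 'b': S→{S, G}, A→{S, A}, B→∅, C→{H}, D→∅, G→∅, H→{B, C}; union {S, A, B, C, G, H}; ε-closure = {S, A, B, C, D, G, H}.
Read 'c': S→{C, D, G}, A→{B, F, G}, B→{S}, C→{D, E, F}, D→{S}, G→∅, H→{A}; union {S, A, B, C, D, E, F, G}; ε-closure = {S, A, B, C, D, E, F, G, H}.
None of the earlier sets intersect F, but {S, A, B, C, D, E, F, G, H} does.

3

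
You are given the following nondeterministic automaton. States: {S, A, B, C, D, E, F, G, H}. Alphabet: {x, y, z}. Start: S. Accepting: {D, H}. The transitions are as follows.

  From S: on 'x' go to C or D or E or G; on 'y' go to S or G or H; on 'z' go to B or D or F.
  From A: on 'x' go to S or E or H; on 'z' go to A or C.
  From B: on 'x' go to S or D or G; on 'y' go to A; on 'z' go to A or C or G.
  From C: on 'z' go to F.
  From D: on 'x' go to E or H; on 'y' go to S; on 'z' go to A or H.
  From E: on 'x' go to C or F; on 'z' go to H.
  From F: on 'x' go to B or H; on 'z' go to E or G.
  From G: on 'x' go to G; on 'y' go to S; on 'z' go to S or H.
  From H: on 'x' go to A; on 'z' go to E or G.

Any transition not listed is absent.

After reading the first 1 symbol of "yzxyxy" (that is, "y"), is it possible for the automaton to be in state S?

Start in {S}.
Read 'y': S→{S, G, H}; now {S, G, H}.
State S is in {S, G, H}.

Yes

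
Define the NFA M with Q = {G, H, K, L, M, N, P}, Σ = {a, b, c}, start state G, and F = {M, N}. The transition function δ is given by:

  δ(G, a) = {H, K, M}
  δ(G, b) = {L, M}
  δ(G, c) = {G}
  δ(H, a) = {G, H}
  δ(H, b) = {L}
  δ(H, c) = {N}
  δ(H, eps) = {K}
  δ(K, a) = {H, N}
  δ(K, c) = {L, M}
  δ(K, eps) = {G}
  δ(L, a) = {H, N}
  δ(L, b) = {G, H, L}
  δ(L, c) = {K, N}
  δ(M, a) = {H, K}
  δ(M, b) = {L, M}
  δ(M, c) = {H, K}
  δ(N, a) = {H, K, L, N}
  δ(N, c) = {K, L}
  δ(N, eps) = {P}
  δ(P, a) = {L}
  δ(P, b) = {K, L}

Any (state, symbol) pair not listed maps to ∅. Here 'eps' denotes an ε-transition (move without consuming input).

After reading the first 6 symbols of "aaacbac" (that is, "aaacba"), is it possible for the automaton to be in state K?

Start in {G}.
Read 'a': G→{H, K, M}; union {H, K, M}; ε-closure = {G, H, K, M}.
Read 'a': G→{H, K, M}, H→{G, H}, K→{H, N}, M→{H, K}; union {G, H, K, M, N}; ε-closure = {G, H, K, M, N, P}.
Read 'a': G→{H, K, M}, H→{G, H}, K→{H, N}, M→{H, K}, N→{H, K, L, N}, P→{L}; union {G, H, K, L, M, N}; ε-closure = {G, H, K, L, M, N, P}.
Read 'c': G→{G}, H→{N}, K→{L, M}, L→{K, N}, M→{H, K}, N→{K, L}, P→∅; union {G, H, K, L, M, N}; ε-closure = {G, H, K, L, M, N, P}.
Read 'b': G→{L, M}, H→{L}, K→∅, L→{G, H, L}, M→{L, M}, N→∅, P→{K, L}; now {G, H, K, L, M}.
Read 'a': G→{H, K, M}, H→{G, H}, K→{H, N}, L→{H, N}, M→{H, K}; union {G, H, K, M, N}; ε-closure = {G, H, K, M, N, P}.
State K is in {G, H, K, M, N, P}.

Yes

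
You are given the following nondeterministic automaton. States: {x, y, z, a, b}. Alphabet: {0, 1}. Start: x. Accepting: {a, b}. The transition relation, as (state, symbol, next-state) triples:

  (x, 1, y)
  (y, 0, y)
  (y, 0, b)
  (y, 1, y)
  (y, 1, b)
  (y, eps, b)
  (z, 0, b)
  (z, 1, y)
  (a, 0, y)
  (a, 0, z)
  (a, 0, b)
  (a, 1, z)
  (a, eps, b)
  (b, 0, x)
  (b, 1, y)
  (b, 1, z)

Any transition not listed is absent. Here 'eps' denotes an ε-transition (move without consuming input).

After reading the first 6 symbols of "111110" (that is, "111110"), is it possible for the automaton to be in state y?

Yes

Start in {x}.
Read '1': x→{y}; union {y}; ε-closure = {y, b}.
Read '1': y→{y, b}, b→{y, z}; now {y, z, b}.
Read '1': y→{y, b}, z→{y}, b→{y, z}; now {y, z, b}.
Read '1': y→{y, b}, z→{y}, b→{y, z}; now {y, z, b}.
Read '1': y→{y, b}, z→{y}, b→{y, z}; now {y, z, b}.
Read '0': y→{y, b}, z→{b}, b→{x}; now {x, y, b}.
State y is in {x, y, b}.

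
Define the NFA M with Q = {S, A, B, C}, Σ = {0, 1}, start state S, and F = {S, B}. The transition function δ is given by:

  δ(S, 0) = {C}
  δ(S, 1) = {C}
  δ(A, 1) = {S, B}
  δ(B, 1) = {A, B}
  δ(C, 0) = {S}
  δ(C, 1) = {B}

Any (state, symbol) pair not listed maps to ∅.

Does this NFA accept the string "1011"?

Start in {S}.
Read '1': {S} → {C}.
Read '0': {C} → {S}.
Read '1': {S} → {C}.
Read '1': {C} → {B}.
The final set {B} contains the accepting state B.

Yes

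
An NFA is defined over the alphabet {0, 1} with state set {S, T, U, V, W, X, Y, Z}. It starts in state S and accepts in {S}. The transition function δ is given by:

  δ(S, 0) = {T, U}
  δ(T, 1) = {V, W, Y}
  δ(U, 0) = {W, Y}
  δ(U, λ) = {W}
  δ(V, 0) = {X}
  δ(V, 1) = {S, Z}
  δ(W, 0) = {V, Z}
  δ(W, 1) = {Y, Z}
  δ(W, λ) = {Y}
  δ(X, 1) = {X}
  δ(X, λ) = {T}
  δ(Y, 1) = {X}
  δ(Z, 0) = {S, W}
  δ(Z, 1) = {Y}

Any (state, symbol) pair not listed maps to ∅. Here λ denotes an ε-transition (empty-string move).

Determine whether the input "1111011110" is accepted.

No

Start in {S}.
Read '1': S→∅; now ∅.
The set is empty and remains empty for the remaining 9 symbols.
The final set ∅ contains no accepting state.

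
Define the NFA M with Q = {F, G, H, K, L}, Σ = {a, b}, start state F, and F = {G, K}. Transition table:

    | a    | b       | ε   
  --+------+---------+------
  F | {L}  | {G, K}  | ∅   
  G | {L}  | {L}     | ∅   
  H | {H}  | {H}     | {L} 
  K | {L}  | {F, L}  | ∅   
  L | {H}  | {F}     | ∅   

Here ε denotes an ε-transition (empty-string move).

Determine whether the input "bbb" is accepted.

Yes

Start in {F}.
Read 'b': F→{G, K}; now {G, K}.
Read 'b': G→{L}, K→{F, L}; now {F, L}.
Read 'b': F→{G, K}, L→{F}; now {F, G, K}.
The final set {F, G, K} contains the accepting states G, K.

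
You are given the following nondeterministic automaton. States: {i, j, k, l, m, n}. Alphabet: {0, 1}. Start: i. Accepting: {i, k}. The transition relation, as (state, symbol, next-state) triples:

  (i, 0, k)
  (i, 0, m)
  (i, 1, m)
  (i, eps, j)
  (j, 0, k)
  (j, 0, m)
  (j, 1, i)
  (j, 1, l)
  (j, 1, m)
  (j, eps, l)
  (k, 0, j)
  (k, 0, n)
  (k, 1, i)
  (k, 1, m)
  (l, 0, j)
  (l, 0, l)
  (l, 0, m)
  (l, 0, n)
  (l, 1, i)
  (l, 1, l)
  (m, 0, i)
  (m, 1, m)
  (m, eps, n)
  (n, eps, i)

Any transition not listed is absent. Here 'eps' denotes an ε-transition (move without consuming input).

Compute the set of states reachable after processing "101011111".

{i, j, l, m, n}

Start: ε-closure({i}) = {i, j, l}.
Read '1': {i, j, l} → {i, j, l, m, n}.
Read '0': {i, j, l, m, n} → {i, j, k, l, m, n}.
Read '1': {i, j, k, l, m, n} → {i, j, l, m, n}.
Read '0': {i, j, l, m, n} → {i, j, k, l, m, n}.
Read '1': {i, j, k, l, m, n} → {i, j, l, m, n}.
Read '1': {i, j, l, m, n} → {i, j, l, m, n}.
Read '1': {i, j, l, m, n} → {i, j, l, m, n}.
Read '1': {i, j, l, m, n} → {i, j, l, m, n}.
Read '1': {i, j, l, m, n} → {i, j, l, m, n}.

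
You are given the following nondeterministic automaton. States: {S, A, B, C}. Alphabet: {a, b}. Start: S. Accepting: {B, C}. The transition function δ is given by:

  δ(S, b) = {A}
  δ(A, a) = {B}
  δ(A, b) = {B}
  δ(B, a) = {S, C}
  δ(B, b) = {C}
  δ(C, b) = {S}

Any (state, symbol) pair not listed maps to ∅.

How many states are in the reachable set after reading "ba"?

1

Start in {S}.
Read 'b': {S} → {A}.
Read 'a': {A} → {B}.
That set has 1 state.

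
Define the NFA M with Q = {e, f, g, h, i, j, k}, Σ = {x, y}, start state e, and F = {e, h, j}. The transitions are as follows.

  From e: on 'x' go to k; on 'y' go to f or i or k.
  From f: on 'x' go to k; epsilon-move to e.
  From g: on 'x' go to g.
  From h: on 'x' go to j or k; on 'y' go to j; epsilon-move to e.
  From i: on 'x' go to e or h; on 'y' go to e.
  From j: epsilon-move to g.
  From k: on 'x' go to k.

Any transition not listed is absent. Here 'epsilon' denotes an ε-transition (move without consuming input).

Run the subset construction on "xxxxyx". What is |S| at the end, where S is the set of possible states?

0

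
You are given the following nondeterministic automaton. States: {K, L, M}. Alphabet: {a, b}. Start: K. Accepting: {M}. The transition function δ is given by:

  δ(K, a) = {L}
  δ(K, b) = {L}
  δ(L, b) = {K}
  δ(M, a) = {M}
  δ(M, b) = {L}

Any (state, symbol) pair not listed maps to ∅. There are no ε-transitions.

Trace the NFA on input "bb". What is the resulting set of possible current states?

{K}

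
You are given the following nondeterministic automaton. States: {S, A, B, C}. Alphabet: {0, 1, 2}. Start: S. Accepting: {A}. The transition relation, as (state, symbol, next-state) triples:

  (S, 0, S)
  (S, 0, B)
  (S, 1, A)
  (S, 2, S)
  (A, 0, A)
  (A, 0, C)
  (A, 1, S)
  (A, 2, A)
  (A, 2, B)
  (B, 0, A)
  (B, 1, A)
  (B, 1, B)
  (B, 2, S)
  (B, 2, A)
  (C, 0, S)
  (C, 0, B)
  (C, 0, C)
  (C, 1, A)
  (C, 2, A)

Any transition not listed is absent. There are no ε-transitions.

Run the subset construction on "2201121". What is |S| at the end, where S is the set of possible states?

Start in {S}.
Read '2': S→{S}; now {S}.
Read '2': S→{S}; now {S}.
Read '0': S→{S, B}; now {S, B}.
Read '1': S→{A}, B→{A, B}; now {A, B}.
Read '1': A→{S}, B→{A, B}; now {S, A, B}.
Read '2': S→{S}, A→{A, B}, B→{S, A}; now {S, A, B}.
Read '1': S→{A}, A→{S}, B→{A, B}; now {S, A, B}.
That set has 3 states.

3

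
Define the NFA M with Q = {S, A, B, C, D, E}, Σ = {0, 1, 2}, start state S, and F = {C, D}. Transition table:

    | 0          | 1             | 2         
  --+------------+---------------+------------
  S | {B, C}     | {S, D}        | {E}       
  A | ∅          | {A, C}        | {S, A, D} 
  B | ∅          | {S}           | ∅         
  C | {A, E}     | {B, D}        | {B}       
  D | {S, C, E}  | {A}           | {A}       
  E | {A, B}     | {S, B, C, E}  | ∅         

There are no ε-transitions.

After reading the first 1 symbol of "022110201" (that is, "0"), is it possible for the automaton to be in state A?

No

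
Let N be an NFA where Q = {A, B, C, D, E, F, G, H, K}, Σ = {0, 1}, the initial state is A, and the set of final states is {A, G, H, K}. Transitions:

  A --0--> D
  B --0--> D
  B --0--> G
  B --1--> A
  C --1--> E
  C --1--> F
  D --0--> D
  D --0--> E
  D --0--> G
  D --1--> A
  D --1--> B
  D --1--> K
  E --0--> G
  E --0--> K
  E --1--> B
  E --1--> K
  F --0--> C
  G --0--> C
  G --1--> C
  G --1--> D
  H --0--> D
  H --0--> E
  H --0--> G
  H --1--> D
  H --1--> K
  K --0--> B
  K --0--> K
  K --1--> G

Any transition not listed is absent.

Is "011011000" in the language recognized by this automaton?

Yes

Start in {A}.
Read '0': {A} → {D}.
Read '1': {D} → {A, B, K}.
Read '1': {A, B, K} → {A, G}.
Read '0': {A, G} → {C, D}.
Read '1': {C, D} → {A, B, E, F, K}.
Read '1': {A, B, E, F, K} → {A, B, G, K}.
Read '0': {A, B, G, K} → {B, C, D, G, K}.
Read '0': {B, C, D, G, K} → {B, C, D, E, G, K}.
Read '0': {B, C, D, E, G, K} → {B, C, D, E, G, K}.
The final set {B, C, D, E, G, K} contains the accepting states G, K.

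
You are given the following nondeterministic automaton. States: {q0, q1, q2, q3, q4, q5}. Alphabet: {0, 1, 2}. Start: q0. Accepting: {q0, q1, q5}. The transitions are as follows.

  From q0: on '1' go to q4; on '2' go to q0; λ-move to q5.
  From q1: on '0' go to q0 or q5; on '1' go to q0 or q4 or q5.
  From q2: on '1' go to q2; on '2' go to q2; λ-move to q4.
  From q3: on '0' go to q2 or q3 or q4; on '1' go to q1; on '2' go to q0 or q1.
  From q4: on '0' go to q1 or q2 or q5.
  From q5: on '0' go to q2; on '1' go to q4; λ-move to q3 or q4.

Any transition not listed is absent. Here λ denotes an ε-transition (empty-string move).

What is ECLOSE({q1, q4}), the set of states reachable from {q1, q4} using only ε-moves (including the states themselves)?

{q1, q4}

Begin with {q1, q4}.
No ε-moves leave this set, so the closure equals the set itself.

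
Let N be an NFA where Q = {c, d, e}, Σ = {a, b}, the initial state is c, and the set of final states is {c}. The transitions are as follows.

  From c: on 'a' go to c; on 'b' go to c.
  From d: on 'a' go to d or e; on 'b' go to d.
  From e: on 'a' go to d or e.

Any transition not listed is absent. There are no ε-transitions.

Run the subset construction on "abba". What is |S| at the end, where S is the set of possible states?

Start in {c}.
Read 'a': c→{c}; now {c}.
Read 'b': c→{c}; now {c}.
Read 'b': c→{c}; now {c}.
Read 'a': c→{c}; now {c}.
That set has 1 state.

1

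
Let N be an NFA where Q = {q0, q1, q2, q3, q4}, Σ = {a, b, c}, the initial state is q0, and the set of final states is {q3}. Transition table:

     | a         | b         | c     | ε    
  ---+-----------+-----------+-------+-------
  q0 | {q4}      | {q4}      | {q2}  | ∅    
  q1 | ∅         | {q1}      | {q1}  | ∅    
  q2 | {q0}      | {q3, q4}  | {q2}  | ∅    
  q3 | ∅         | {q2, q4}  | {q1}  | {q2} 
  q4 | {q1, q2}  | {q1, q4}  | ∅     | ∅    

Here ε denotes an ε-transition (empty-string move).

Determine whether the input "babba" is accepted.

No

Start in {q0}.
Read 'b': {q0} → {q4}.
Read 'a': {q4} → {q1, q2}.
Read 'b': {q1, q2} → {q1, q2, q3, q4}.
Read 'b': {q1, q2, q3, q4} → {q1, q2, q3, q4}.
Read 'a': {q1, q2, q3, q4} → {q0, q1, q2}.
The final set {q0, q1, q2} contains no accepting state.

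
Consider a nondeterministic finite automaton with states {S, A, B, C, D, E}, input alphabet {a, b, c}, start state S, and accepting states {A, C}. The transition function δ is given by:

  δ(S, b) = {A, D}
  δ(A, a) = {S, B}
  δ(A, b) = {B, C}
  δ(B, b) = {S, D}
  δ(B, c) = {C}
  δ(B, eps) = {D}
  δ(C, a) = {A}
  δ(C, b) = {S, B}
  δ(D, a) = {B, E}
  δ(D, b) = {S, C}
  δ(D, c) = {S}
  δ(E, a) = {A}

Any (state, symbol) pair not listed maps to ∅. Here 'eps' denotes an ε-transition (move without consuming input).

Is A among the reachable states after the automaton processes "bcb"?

Yes

Start in {S}.
Read 'b': {S} → {A, D}.
Read 'c': {A, D} → {S}.
Read 'b': {S} → {A, D}.
State A is in {A, D}.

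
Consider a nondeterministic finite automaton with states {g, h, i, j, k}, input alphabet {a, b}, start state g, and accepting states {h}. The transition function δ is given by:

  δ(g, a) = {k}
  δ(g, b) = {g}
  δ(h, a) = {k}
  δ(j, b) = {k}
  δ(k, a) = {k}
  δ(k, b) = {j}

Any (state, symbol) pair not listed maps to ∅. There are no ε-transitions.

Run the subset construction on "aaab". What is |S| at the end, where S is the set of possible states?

1

Start in {g}.
Read 'a': {g} → {k}.
Read 'a': {k} → {k}.
Read 'a': {k} → {k}.
Read 'b': {k} → {j}.
That set has 1 state.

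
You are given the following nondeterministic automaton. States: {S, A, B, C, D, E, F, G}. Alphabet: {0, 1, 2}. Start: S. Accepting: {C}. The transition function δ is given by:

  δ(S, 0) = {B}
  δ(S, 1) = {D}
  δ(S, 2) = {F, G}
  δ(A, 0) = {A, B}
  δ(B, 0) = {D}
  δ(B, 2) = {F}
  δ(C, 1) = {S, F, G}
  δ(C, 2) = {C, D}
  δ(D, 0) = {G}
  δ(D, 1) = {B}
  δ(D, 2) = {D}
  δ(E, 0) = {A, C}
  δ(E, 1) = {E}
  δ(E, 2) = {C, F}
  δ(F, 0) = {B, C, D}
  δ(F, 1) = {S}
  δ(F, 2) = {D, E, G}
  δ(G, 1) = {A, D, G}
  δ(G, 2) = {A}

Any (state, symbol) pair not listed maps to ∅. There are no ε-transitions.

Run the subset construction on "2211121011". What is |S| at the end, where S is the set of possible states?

4

Start in {S}.
Read '2': S→{F, G}; now {F, G}.
Read '2': F→{D, E, G}, G→{A}; now {A, D, E, G}.
Read '1': A→∅, D→{B}, E→{E}, G→{A, D, G}; now {A, B, D, E, G}.
Read '1': A→∅, B→∅, D→{B}, E→{E}, G→{A, D, G}; now {A, B, D, E, G}.
Read '1': A→∅, B→∅, D→{B}, E→{E}, G→{A, D, G}; now {A, B, D, E, G}.
Read '2': A→∅, B→{F}, D→{D}, E→{C, F}, G→{A}; now {A, C, D, F}.
Read '1': A→∅, C→{S, F, G}, D→{B}, F→{S}; now {S, B, F, G}.
Read '0': S→{B}, B→{D}, F→{B, C, D}, G→∅; now {B, C, D}.
Read '1': B→∅, C→{S, F, G}, D→{B}; now {S, B, F, G}.
Read '1': S→{D}, B→∅, F→{S}, G→{A, D, G}; now {S, A, D, G}.
That set has 4 states.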